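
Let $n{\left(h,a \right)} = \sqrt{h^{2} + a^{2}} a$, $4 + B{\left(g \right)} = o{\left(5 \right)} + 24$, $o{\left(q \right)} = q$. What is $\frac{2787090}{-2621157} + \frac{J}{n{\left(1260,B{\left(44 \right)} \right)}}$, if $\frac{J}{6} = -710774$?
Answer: $- \frac{929030}{873719} - \frac{4264644 \sqrt{63529}}{7941125} \approx -136.42$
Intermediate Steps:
$J = -4264644$ ($J = 6 \left(-710774\right) = -4264644$)
$B{\left(g \right)} = 25$ ($B{\left(g \right)} = -4 + \left(5 + 24\right) = -4 + 29 = 25$)
$n{\left(h,a \right)} = a \sqrt{a^{2} + h^{2}}$ ($n{\left(h,a \right)} = \sqrt{a^{2} + h^{2}} a = a \sqrt{a^{2} + h^{2}}$)
$\frac{2787090}{-2621157} + \frac{J}{n{\left(1260,B{\left(44 \right)} \right)}} = \frac{2787090}{-2621157} - \frac{4264644}{25 \sqrt{25^{2} + 1260^{2}}} = 2787090 \left(- \frac{1}{2621157}\right) - \frac{4264644}{25 \sqrt{625 + 1587600}} = - \frac{929030}{873719} - \frac{4264644}{25 \sqrt{1588225}} = - \frac{929030}{873719} - \frac{4264644}{25 \cdot 5 \sqrt{63529}} = - \frac{929030}{873719} - \frac{4264644}{125 \sqrt{63529}} = - \frac{929030}{873719} - 4264644 \frac{\sqrt{63529}}{7941125} = - \frac{929030}{873719} - \frac{4264644 \sqrt{63529}}{7941125}$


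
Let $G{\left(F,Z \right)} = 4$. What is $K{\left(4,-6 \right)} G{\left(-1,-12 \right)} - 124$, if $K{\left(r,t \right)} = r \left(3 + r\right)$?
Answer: $-12$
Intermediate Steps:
$K{\left(4,-6 \right)} G{\left(-1,-12 \right)} - 124 = 4 \left(3 + 4\right) 4 - 124 = 4 \cdot 7 \cdot 4 - 124 = 28 \cdot 4 - 124 = 112 - 124 = -12$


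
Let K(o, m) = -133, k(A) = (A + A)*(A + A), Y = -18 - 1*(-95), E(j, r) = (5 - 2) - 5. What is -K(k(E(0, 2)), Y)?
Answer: 133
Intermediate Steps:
E(j, r) = -2 (E(j, r) = 3 - 5 = -2)
Y = 77 (Y = -18 + 95 = 77)
k(A) = 4*A² (k(A) = (2*A)*(2*A) = 4*A²)
-K(k(E(0, 2)), Y) = -1*(-133) = 133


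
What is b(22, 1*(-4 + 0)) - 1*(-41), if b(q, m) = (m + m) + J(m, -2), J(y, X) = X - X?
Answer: 33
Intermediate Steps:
J(y, X) = 0
b(q, m) = 2*m (b(q, m) = (m + m) + 0 = 2*m + 0 = 2*m)
b(22, 1*(-4 + 0)) - 1*(-41) = 2*(1*(-4 + 0)) - 1*(-41) = 2*(1*(-4)) + 41 = 2*(-4) + 41 = -8 + 41 = 33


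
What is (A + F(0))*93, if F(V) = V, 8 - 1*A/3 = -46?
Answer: 15066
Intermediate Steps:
A = 162 (A = 24 - 3*(-46) = 24 + 138 = 162)
(A + F(0))*93 = (162 + 0)*93 = 162*93 = 15066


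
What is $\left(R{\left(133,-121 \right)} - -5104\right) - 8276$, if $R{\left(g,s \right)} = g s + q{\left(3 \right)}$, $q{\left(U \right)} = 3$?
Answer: $-19262$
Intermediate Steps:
$R{\left(g,s \right)} = 3 + g s$ ($R{\left(g,s \right)} = g s + 3 = 3 + g s$)
$\left(R{\left(133,-121 \right)} - -5104\right) - 8276 = \left(\left(3 + 133 \left(-121\right)\right) - -5104\right) - 8276 = \left(\left(3 - 16093\right) + 5104\right) - 8276 = \left(-16090 + 5104\right) - 8276 = -10986 - 8276 = -19262$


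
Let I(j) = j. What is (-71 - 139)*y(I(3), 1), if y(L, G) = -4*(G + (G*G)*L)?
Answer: 3360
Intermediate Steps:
y(L, G) = -4*G - 4*L*G**2 (y(L, G) = -4*(G + G**2*L) = -4*(G + L*G**2) = -4*G - 4*L*G**2)
(-71 - 139)*y(I(3), 1) = (-71 - 139)*(-4*1*(1 + 1*3)) = -(-840)*(1 + 3) = -(-840)*4 = -210*(-16) = 3360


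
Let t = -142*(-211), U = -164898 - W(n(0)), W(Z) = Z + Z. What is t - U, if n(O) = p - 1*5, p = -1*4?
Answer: 194842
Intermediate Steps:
p = -4
n(O) = -9 (n(O) = -4 - 1*5 = -4 - 5 = -9)
W(Z) = 2*Z
U = -164880 (U = -164898 - 2*(-9) = -164898 - 1*(-18) = -164898 + 18 = -164880)
t = 29962
t - U = 29962 - 1*(-164880) = 29962 + 164880 = 194842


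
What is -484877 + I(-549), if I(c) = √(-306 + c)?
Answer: -484877 + 3*I*√95 ≈ -4.8488e+5 + 29.24*I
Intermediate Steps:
-484877 + I(-549) = -484877 + √(-306 - 549) = -484877 + √(-855) = -484877 + 3*I*√95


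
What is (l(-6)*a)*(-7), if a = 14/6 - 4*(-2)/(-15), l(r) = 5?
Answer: -63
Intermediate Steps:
a = 9/5 (a = 14*(1/6) + 8*(-1/15) = 7/3 - 8/15 = 9/5 ≈ 1.8000)
(l(-6)*a)*(-7) = (5*(9/5))*(-7) = 9*(-7) = -63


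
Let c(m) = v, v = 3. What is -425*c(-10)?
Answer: -1275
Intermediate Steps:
c(m) = 3
-425*c(-10) = -425*3 = -1275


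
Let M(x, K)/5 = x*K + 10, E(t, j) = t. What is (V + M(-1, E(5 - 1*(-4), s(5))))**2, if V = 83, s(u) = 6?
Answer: 7744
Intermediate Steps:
M(x, K) = 50 + 5*K*x (M(x, K) = 5*(x*K + 10) = 5*(K*x + 10) = 5*(10 + K*x) = 50 + 5*K*x)
(V + M(-1, E(5 - 1*(-4), s(5))))**2 = (83 + (50 + 5*(5 - 1*(-4))*(-1)))**2 = (83 + (50 + 5*(5 + 4)*(-1)))**2 = (83 + (50 + 5*9*(-1)))**2 = (83 + (50 - 45))**2 = (83 + 5)**2 = 88**2 = 7744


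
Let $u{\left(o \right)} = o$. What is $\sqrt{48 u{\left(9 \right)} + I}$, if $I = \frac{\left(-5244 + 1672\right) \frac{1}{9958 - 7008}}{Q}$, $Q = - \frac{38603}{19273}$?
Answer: $\frac{\sqrt{56101853296389706}}{11387885} \approx 20.799$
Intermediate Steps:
$Q = - \frac{38603}{19273}$ ($Q = \left(-38603\right) \frac{1}{19273} = - \frac{38603}{19273} \approx -2.003$)
$I = \frac{34421578}{56939425}$ ($I = \frac{\left(-5244 + 1672\right) \frac{1}{9958 - 7008}}{- \frac{38603}{19273}} = - \frac{3572}{2950} \left(- \frac{19273}{38603}\right) = \left(-3572\right) \frac{1}{2950} \left(- \frac{19273}{38603}\right) = \left(- \frac{1786}{1475}\right) \left(- \frac{19273}{38603}\right) = \frac{34421578}{56939425} \approx 0.60453$)
$\sqrt{48 u{\left(9 \right)} + I} = \sqrt{48 \cdot 9 + \frac{34421578}{56939425}} = \sqrt{432 + \frac{34421578}{56939425}} = \sqrt{\frac{24632253178}{56939425}} = \frac{\sqrt{56101853296389706}}{11387885}$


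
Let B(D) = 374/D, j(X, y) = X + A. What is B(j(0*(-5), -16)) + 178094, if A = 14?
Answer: 1246845/7 ≈ 1.7812e+5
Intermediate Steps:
j(X, y) = 14 + X (j(X, y) = X + 14 = 14 + X)
B(j(0*(-5), -16)) + 178094 = 374/(14 + 0*(-5)) + 178094 = 374/(14 + 0) + 178094 = 374/14 + 178094 = 374*(1/14) + 178094 = 187/7 + 178094 = 1246845/7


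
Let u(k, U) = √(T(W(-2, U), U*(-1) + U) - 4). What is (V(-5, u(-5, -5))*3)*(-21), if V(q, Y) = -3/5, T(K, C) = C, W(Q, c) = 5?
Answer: 189/5 ≈ 37.800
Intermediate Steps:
u(k, U) = 2*I (u(k, U) = √((U*(-1) + U) - 4) = √((-U + U) - 4) = √(0 - 4) = √(-4) = 2*I)
V(q, Y) = -⅗ (V(q, Y) = -3*⅕ = -⅗)
(V(-5, u(-5, -5))*3)*(-21) = -⅗*3*(-21) = -9/5*(-21) = 189/5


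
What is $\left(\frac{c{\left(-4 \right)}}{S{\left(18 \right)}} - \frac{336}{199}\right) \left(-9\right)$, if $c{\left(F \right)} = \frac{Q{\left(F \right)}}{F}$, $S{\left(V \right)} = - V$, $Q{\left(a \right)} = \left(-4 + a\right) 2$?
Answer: $\frac{3422}{199} \approx 17.196$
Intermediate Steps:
$Q{\left(a \right)} = -8 + 2 a$
$c{\left(F \right)} = \frac{-8 + 2 F}{F}$
$\left(\frac{c{\left(-4 \right)}}{S{\left(18 \right)}} - \frac{336}{199}\right) \left(-9\right) = \left(\frac{2 - \frac{8}{-4}}{\left(-1\right) 18} - \frac{336}{199}\right) \left(-9\right) = \left(\frac{2 - -2}{-18} - \frac{336}{199}\right) \left(-9\right) = \left(\left(2 + 2\right) \left(- \frac{1}{18}\right) - \frac{336}{199}\right) \left(-9\right) = \left(4 \left(- \frac{1}{18}\right) - \frac{336}{199}\right) \left(-9\right) = \left(- \frac{2}{9} - \frac{336}{199}\right) \left(-9\right) = \left(- \frac{3422}{1791}\right) \left(-9\right) = \frac{3422}{199}$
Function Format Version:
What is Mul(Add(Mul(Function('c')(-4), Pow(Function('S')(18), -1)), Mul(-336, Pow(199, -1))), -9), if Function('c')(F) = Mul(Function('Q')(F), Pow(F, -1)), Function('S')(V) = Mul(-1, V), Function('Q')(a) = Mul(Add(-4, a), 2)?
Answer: Rational(3422, 199) ≈ 17.196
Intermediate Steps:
Function('Q')(a) = Add(-8, Mul(2, a))
Function('c')(F) = Mul(Pow(F, -1), Add(-8, Mul(2, F))) (Function('c')(F) = Mul(Add(-8, Mul(2, F)), Pow(F, -1)) = Mul(Pow(F, -1), Add(-8, Mul(2, F))))
Mul(Add(Mul(Function('c')(-4), Pow(Function('S')(18), -1)), Mul(-336, Pow(199, -1))), -9) = Mul(Add(Mul(Add(2, Mul(-8, Pow(-4, -1))), Pow(Mul(-1, 18), -1)), Mul(-336, Pow(199, -1))), -9) = Mul(Add(Mul(Add(2, Mul(-8, Rational(-1, 4))), Pow(-18, -1)), Mul(-336, Rational(1, 199))), -9) = Mul(Add(Mul(Add(2, 2), Rational(-1, 18)), Rational(-336, 199)), -9) = Mul(Add(Mul(4, Rational(-1, 18)), Rational(-336, 199)), -9) = Mul(Add(Rational(-2, 9), Rational(-336, 199)), -9) = Mul(Rational(-3422, 1791), -9) = Rational(3422, 199)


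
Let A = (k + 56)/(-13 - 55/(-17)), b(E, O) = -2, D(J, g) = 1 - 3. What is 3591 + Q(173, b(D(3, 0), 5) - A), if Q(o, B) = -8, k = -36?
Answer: 3583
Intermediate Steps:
D(J, g) = -2
A = -170/83 (A = (-36 + 56)/(-13 - 55/(-17)) = 20/(-13 - 55*(-1/17)) = 20/(-13 + 55/17) = 20/(-166/17) = 20*(-17/166) = -170/83 ≈ -2.0482)
3591 + Q(173, b(D(3, 0), 5) - A) = 3591 - 8 = 3583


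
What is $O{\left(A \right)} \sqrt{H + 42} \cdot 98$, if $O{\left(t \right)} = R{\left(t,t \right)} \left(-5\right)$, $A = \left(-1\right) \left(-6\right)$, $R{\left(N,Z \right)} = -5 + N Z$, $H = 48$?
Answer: $- 45570 \sqrt{10} \approx -1.4411 \cdot 10^{5}$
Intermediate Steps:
$A = 6$
$O{\left(t \right)} = 25 - 5 t^{2}$ ($O{\left(t \right)} = \left(-5 + t t\right) \left(-5\right) = \left(-5 + t^{2}\right) \left(-5\right) = 25 - 5 t^{2}$)
$O{\left(A \right)} \sqrt{H + 42} \cdot 98 = \left(25 - 5 \cdot 6^{2}\right) \sqrt{48 + 42} \cdot 98 = \left(25 - 180\right) \sqrt{90} \cdot 98 = \left(25 - 180\right) 3 \sqrt{10} \cdot 98 = - 155 \cdot 3 \sqrt{10} \cdot 98 = - 465 \sqrt{10} \cdot 98 = - 45570 \sqrt{10}$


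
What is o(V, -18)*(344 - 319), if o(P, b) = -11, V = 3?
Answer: -275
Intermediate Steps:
o(V, -18)*(344 - 319) = -11*(344 - 319) = -11*25 = -275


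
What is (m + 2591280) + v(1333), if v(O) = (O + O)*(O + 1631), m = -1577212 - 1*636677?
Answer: 8279415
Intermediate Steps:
m = -2213889 (m = -1577212 - 636677 = -2213889)
v(O) = 2*O*(1631 + O) (v(O) = (2*O)*(1631 + O) = 2*O*(1631 + O))
(m + 2591280) + v(1333) = (-2213889 + 2591280) + 2*1333*(1631 + 1333) = 377391 + 2*1333*2964 = 377391 + 7902024 = 8279415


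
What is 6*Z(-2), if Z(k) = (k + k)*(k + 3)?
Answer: -24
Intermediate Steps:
Z(k) = 2*k*(3 + k) (Z(k) = (2*k)*(3 + k) = 2*k*(3 + k))
6*Z(-2) = 6*(2*(-2)*(3 - 2)) = 6*(2*(-2)*1) = 6*(-4) = -24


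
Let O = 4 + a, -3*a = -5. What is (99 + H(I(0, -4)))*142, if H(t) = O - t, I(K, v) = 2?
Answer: 43736/3 ≈ 14579.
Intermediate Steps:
a = 5/3 (a = -⅓*(-5) = 5/3 ≈ 1.6667)
O = 17/3 (O = 4 + 5/3 = 17/3 ≈ 5.6667)
H(t) = 17/3 - t
(99 + H(I(0, -4)))*142 = (99 + (17/3 - 1*2))*142 = (99 + (17/3 - 2))*142 = (99 + 11/3)*142 = (308/3)*142 = 43736/3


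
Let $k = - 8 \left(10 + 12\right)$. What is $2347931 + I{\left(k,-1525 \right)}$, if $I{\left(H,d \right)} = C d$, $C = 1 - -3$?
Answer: $2341831$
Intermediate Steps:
$C = 4$ ($C = 1 + 3 = 4$)
$k = -176$ ($k = \left(-8\right) 22 = -176$)
$I{\left(H,d \right)} = 4 d$
$2347931 + I{\left(k,-1525 \right)} = 2347931 + 4 \left(-1525\right) = 2347931 - 6100 = 2341831$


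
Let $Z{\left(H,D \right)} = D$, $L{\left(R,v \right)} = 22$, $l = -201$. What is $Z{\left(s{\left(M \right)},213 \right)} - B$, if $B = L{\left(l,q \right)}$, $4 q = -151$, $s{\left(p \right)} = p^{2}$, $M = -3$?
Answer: $191$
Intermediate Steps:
$q = - \frac{151}{4}$ ($q = \frac{1}{4} \left(-151\right) = - \frac{151}{4} \approx -37.75$)
$B = 22$
$Z{\left(s{\left(M \right)},213 \right)} - B = 213 - 22 = 191$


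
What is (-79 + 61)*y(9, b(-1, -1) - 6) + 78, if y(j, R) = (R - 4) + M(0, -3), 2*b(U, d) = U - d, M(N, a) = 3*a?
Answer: 420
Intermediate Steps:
b(U, d) = U/2 - d/2 (b(U, d) = (U - d)/2 = U/2 - d/2)
y(j, R) = -13 + R (y(j, R) = (R - 4) + 3*(-3) = (-4 + R) - 9 = -13 + R)
(-79 + 61)*y(9, b(-1, -1) - 6) + 78 = (-79 + 61)*(-13 + (((½)*(-1) - ½*(-1)) - 6)) + 78 = -18*(-13 + ((-½ + ½) - 6)) + 78 = -18*(-13 + (0 - 6)) + 78 = -18*(-13 - 6) + 78 = -18*(-19) + 78 = 342 + 78 = 420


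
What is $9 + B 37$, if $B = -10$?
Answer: $-361$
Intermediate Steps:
$9 + B 37 = 9 - 370 = -361$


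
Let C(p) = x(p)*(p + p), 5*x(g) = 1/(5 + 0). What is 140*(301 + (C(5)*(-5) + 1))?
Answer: 42000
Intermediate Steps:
x(g) = 1/25 (x(g) = 1/(5*(5 + 0)) = (⅕)/5 = (⅕)*(⅕) = 1/25)
C(p) = 2*p/25 (C(p) = (p + p)/25 = (2*p)/25 = 2*p/25)
140*(301 + (C(5)*(-5) + 1)) = 140*(301 + (((2/25)*5)*(-5) + 1)) = 140*(301 + ((⅖)*(-5) + 1)) = 140*(301 + (-2 + 1)) = 140*(301 - 1) = 140*300 = 42000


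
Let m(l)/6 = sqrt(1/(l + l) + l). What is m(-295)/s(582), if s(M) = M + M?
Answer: 3*I*sqrt(11410010)/114460 ≈ 0.088534*I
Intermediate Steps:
s(M) = 2*M
m(l) = 6*sqrt(l + 1/(2*l)) (m(l) = 6*sqrt(1/(l + l) + l) = 6*sqrt(1/(2*l) + l) = 6*sqrt(l + 1/(2*l)))
m(-295)/s(582) = (3*sqrt(2/(-295) + 4*(-295)))/((2*582)) = (3*sqrt(2*(-1/295) - 1180))/1164 = (3*sqrt(-2/295 - 1180))*(1/1164) = (3*sqrt(-348102/295))*(1/1164) = (3*(3*I*sqrt(11410010)/295))*(1/1164) = (9*I*sqrt(11410010)/295)*(1/1164) = 3*I*sqrt(11410010)/114460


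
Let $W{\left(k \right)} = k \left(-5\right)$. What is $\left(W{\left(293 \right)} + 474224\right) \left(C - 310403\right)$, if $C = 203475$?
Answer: $-50551174352$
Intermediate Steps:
$W{\left(k \right)} = - 5 k$
$\left(W{\left(293 \right)} + 474224\right) \left(C - 310403\right) = \left(\left(-5\right) 293 + 474224\right) \left(203475 - 310403\right) = \left(-1465 + 474224\right) \left(-106928\right) = 472759 \left(-106928\right) = -50551174352$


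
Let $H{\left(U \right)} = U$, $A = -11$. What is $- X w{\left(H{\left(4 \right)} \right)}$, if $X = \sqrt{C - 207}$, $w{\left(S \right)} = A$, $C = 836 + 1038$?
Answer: $11 \sqrt{1667} \approx 449.12$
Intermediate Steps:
$C = 1874$
$w{\left(S \right)} = -11$
$X = \sqrt{1667}$ ($X = \sqrt{1874 - 207} = \sqrt{1667} \approx 40.829$)
$- X w{\left(H{\left(4 \right)} \right)} = - \sqrt{1667} \left(-11\right) = 11 \sqrt{1667}$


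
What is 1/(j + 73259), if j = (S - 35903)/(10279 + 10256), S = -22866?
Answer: 20535/1504314796 ≈ 1.3651e-5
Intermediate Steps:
j = -58769/20535 (j = (-22866 - 35903)/(10279 + 10256) = -58769/20535 ≈ -2.8619)
1/(j + 73259) = 1/(-58769/20535 + 73259) = 1/(1504314796/20535) = 20535/1504314796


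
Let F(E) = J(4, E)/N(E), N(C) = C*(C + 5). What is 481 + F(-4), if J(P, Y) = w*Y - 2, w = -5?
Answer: 953/2 ≈ 476.50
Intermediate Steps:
N(C) = C*(5 + C)
J(P, Y) = -2 - 5*Y (J(P, Y) = -5*Y - 2 = -2 - 5*Y)
F(E) = (-2 - 5*E)/(E*(5 + E)) (F(E) = (-2 - 5*E)/((E*(5 + E))) = (-2 - 5*E)*(1/(E*(5 + E))) = (-2 - 5*E)/(E*(5 + E)))
481 + F(-4) = 481 + (-2 - 5*(-4))/((-4)*(5 - 4)) = 481 - ¼*(-2 + 20)/1 = 481 - ¼*1*18 = 481 - 9/2 = 953/2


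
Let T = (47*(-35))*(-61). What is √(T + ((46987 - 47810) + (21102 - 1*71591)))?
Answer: √49033 ≈ 221.43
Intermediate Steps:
T = 100345 (T = -1645*(-61) = 100345)
√(T + ((46987 - 47810) + (21102 - 1*71591))) = √(100345 + ((46987 - 47810) + (21102 - 1*71591))) = √(100345 + (-823 + (21102 - 71591))) = √(100345 + (-823 - 50489)) = √(100345 - 51312) = √49033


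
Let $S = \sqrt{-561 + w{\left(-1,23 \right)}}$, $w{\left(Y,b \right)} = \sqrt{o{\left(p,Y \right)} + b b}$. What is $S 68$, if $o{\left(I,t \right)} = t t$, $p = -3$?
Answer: $68 \sqrt{-561 + \sqrt{530}} \approx 1577.2 i$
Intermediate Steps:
$o{\left(I,t \right)} = t^{2}$
$w{\left(Y,b \right)} = \sqrt{Y^{2} + b^{2}}$ ($w{\left(Y,b \right)} = \sqrt{Y^{2} + b b} = \sqrt{Y^{2} + b^{2}}$)
$S = \sqrt{-561 + \sqrt{530}}$ ($S = \sqrt{-561 + \sqrt{\left(-1\right)^{2} + 23^{2}}} = \sqrt{-561 + \sqrt{1 + 529}} = \sqrt{-561 + \sqrt{530}} \approx 23.194 i$)
$S 68 = \sqrt{-561 + \sqrt{530}} \cdot 68 = 68 \sqrt{-561 + \sqrt{530}}$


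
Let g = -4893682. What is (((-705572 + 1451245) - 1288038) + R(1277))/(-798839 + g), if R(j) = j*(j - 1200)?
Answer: 148012/1897507 ≈ 0.078003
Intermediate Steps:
R(j) = j*(-1200 + j)
(((-705572 + 1451245) - 1288038) + R(1277))/(-798839 + g) = (((-705572 + 1451245) - 1288038) + 1277*(-1200 + 1277))/(-798839 - 4893682) = ((745673 - 1288038) + 1277*77)/(-5692521) = (-542365 + 98329)*(-1/5692521) = -444036*(-1/5692521) = 148012/1897507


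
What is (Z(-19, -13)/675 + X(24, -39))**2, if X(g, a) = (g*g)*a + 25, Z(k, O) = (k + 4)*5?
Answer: 40784610304/81 ≈ 5.0351e+8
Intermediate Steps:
Z(k, O) = 20 + 5*k (Z(k, O) = (4 + k)*5 = 20 + 5*k)
X(g, a) = 25 + a*g**2 (X(g, a) = g**2*a + 25 = a*g**2 + 25 = 25 + a*g**2)
(Z(-19, -13)/675 + X(24, -39))**2 = ((20 + 5*(-19))/675 + (25 - 39*24**2))**2 = ((20 - 95)*(1/675) + (25 - 39*576))**2 = (-75*1/675 + (25 - 22464))**2 = (-1/9 - 22439)**2 = (-201952/9)**2 = 40784610304/81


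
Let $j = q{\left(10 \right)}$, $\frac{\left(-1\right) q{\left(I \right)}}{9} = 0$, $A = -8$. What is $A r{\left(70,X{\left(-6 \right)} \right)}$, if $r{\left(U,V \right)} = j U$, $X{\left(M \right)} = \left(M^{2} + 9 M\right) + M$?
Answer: $0$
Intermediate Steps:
$q{\left(I \right)} = 0$ ($q{\left(I \right)} = \left(-9\right) 0 = 0$)
$X{\left(M \right)} = M^{2} + 10 M$
$j = 0$
$r{\left(U,V \right)} = 0$ ($r{\left(U,V \right)} = 0 U = 0$)
$A r{\left(70,X{\left(-6 \right)} \right)} = \left(-8\right) 0 = 0$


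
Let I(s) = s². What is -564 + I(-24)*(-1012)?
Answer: -583476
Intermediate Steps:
-564 + I(-24)*(-1012) = -564 + (-24)²*(-1012) = -564 + 576*(-1012) = -564 - 582912 = -583476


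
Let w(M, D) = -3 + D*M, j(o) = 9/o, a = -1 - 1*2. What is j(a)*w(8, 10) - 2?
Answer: -233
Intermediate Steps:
a = -3 (a = -1 - 2 = -3)
j(a)*w(8, 10) - 2 = (9/(-3))*(-3 + 10*8) - 2 = (9*(-1/3))*(-3 + 80) - 2 = -3*77 - 2 = -231 - 2 = -233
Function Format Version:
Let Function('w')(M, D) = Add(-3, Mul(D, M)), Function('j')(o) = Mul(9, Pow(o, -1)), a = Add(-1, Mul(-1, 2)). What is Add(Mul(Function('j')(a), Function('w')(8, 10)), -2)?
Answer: -233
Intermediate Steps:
a = -3 (a = Add(-1, -2) = -3)
Add(Mul(Function('j')(a), Function('w')(8, 10)), -2) = Add(Mul(Mul(9, Pow(-3, -1)), Add(-3, Mul(10, 8))), -2) = Add(Mul(Mul(9, Rational(-1, 3)), Add(-3, 80)), -2) = Add(Mul(-3, 77), -2) = Add(-231, -2) = -233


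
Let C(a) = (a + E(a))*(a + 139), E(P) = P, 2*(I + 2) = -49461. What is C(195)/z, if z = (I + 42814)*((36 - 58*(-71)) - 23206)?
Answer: -65130/172244369 ≈ -0.00037813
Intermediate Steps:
I = -49465/2 (I = -2 + (½)*(-49461) = -2 - 49461/2 = -49465/2 ≈ -24733.)
C(a) = 2*a*(139 + a) (C(a) = (a + a)*(a + 139) = (2*a)*(139 + a) = 2*a*(139 + a))
z = -344488738 (z = (-49465/2 + 42814)*((36 - 58*(-71)) - 23206) = 36163*((36 + 4118) - 23206)/2 = 36163*(4154 - 23206)/2 = (36163/2)*(-19052) = -344488738)
C(195)/z = (2*195*(139 + 195))/(-344488738) = (2*195*334)*(-1/344488738) = 130260*(-1/344488738) = -65130/172244369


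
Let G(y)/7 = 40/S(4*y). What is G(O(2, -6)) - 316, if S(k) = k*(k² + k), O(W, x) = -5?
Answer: -60047/190 ≈ -316.04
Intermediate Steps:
S(k) = k*(k + k²)
G(y) = 35/(2*y²*(1 + 4*y)) (G(y) = 7*(40/(((4*y)²*(1 + 4*y)))) = 7*(40/(((16*y²)*(1 + 4*y)))) = 7*(40/((16*y²*(1 + 4*y)))) = 7*(40*(1/(16*y²*(1 + 4*y)))) = 7*(5/(2*y²*(1 + 4*y))) = 35/(2*y²*(1 + 4*y)))
G(O(2, -6)) - 316 = (35/2)/((-5)²*(1 + 4*(-5))) - 316 = (35/2)*(1/25)/(1 - 20) - 316 = (35/2)*(1/25)/(-19) - 316 = (35/2)*(1/25)*(-1/19) - 316 = -7/190 - 316 = -60047/190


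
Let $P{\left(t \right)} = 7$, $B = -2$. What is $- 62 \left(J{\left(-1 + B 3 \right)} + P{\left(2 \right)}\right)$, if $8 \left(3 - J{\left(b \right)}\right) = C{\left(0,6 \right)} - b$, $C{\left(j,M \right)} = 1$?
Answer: $-558$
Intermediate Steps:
$J{\left(b \right)} = \frac{23}{8} + \frac{b}{8}$ ($J{\left(b \right)} = 3 - \frac{1 - b}{8} = 3 + \left(- \frac{1}{8} + \frac{b}{8}\right) = \frac{23}{8} + \frac{b}{8}$)
$- 62 \left(J{\left(-1 + B 3 \right)} + P{\left(2 \right)}\right) = - 62 \left(\left(\frac{23}{8} + \frac{-1 - 6}{8}\right) + 7\right) = - 62 \left(\left(\frac{23}{8} + \frac{1}{8} \left(-7\right)\right) + 7\right) = - 62 \left(\left(\frac{23}{8} - \frac{7}{8}\right) + 7\right) = - 62 \left(2 + 7\right) = \left(-62\right) 9 = -558$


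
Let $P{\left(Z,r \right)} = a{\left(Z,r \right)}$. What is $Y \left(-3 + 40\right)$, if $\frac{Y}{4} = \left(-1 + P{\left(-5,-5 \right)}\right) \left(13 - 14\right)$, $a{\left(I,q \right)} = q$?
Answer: $888$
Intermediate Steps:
$P{\left(Z,r \right)} = r$
$Y = 24$ ($Y = 4 \left(-1 - 5\right) \left(13 - 14\right) = 4 \left(\left(-6\right) \left(-1\right)\right) = 4 \cdot 6 = 24$)
$Y \left(-3 + 40\right) = 24 \left(-3 + 40\right) = 24 \cdot 37 = 888$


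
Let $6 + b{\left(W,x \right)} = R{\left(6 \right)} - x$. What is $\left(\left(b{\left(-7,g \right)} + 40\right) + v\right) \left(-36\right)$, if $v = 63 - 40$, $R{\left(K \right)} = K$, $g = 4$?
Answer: $-2124$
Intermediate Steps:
$v = 23$ ($v = 63 - 40 = 23$)
$b{\left(W,x \right)} = - x$ ($b{\left(W,x \right)} = -6 - \left(-6 + x\right) = - x$)
$\left(\left(b{\left(-7,g \right)} + 40\right) + v\right) \left(-36\right) = \left(\left(\left(-1\right) 4 + 40\right) + 23\right) \left(-36\right) = \left(\left(-4 + 40\right) + 23\right) \left(-36\right) = \left(36 + 23\right) \left(-36\right) = 59 \left(-36\right) = -2124$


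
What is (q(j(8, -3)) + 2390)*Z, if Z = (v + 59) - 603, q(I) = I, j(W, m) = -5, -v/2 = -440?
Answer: 801360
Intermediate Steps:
v = 880 (v = -2*(-440) = 880)
Z = 336 (Z = (880 + 59) - 603 = 939 - 603 = 336)
(q(j(8, -3)) + 2390)*Z = (-5 + 2390)*336 = 2385*336 = 801360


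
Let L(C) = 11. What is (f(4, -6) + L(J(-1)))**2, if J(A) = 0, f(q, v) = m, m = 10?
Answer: 441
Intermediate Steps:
f(q, v) = 10
(f(4, -6) + L(J(-1)))**2 = (10 + 11)**2 = 21**2 = 441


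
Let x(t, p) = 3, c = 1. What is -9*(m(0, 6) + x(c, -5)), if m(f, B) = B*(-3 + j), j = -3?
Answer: 297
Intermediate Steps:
m(f, B) = -6*B (m(f, B) = B*(-3 - 3) = B*(-6) = -6*B)
-9*(m(0, 6) + x(c, -5)) = -9*(-6*6 + 3) = -9*(-36 + 3) = -9*(-33) = 297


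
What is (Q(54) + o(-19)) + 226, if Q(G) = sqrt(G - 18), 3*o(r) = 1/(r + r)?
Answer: 26447/114 ≈ 231.99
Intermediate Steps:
o(r) = 1/(6*r) (o(r) = 1/(3*(r + r)) = 1/(3*((2*r))) = (1/(2*r))/3 = 1/(6*r))
Q(G) = sqrt(-18 + G)
(Q(54) + o(-19)) + 226 = (sqrt(-18 + 54) + (1/6)/(-19)) + 226 = (sqrt(36) + (1/6)*(-1/19)) + 226 = (6 - 1/114) + 226 = 683/114 + 226 = 26447/114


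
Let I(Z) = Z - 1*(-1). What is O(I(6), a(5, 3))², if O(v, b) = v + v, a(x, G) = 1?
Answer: 196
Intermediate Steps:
I(Z) = 1 + Z (I(Z) = Z + 1 = 1 + Z)
O(v, b) = 2*v
O(I(6), a(5, 3))² = (2*(1 + 6))² = (2*7)² = 14² = 196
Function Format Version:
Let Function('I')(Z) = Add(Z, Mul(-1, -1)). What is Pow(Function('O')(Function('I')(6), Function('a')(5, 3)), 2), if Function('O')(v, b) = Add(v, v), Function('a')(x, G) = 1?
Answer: 196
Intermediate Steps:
Function('I')(Z) = Add(1, Z) (Function('I')(Z) = Add(Z, 1) = Add(1, Z))
Function('O')(v, b) = Mul(2, v)
Pow(Function('O')(Function('I')(6), Function('a')(5, 3)), 2) = Pow(Mul(2, Add(1, 6)), 2) = Pow(Mul(2, 7), 2) = Pow(14, 2) = 196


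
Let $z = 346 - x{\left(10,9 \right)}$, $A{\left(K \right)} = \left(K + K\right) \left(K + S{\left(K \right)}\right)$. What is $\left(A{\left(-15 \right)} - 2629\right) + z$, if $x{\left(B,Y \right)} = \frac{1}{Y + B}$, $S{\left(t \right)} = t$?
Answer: $- \frac{26278}{19} \approx -1383.1$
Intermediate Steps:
$x{\left(B,Y \right)} = \frac{1}{B + Y}$
$A{\left(K \right)} = 4 K^{2}$ ($A{\left(K \right)} = \left(K + K\right) \left(K + K\right) = 2 K 2 K = 4 K^{2}$)
$z = \frac{6573}{19}$ ($z = 346 - \frac{1}{10 + 9} = 346 - \frac{1}{19} = \frac{6573}{19} \approx 345.95$)
$\left(A{\left(-15 \right)} - 2629\right) + z = \left(4 \left(-15\right)^{2} - 2629\right) + \frac{6573}{19} = \left(4 \cdot 225 - 2629\right) + \frac{6573}{19} = \left(900 - 2629\right) + \frac{6573}{19} = -1729 + \frac{6573}{19} = - \frac{26278}{19}$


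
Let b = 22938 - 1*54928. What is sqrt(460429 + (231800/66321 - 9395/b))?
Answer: sqrt(9211160239543071418742)/141440586 ≈ 678.55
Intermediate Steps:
b = -31990 (b = 22938 - 54928 = -31990)
sqrt(460429 + (231800/66321 - 9395/b)) = sqrt(460429 + (231800/66321 - 9395/(-31990))) = sqrt(460429 + (231800*(1/66321) - 9395*(-1/31990))) = sqrt(460429 + (231800/66321 + 1879/6398)) = sqrt(460429 + 1607673559/424321758) = sqrt(195371650387741/424321758) = sqrt(9211160239543071418742)/141440586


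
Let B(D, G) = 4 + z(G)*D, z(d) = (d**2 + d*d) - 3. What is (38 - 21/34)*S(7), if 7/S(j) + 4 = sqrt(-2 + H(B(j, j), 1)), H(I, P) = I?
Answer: 82/51 + 41*sqrt(667)/102 ≈ 11.989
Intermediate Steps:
z(d) = -3 + 2*d**2 (z(d) = (d**2 + d**2) - 3 = 2*d**2 - 3 = -3 + 2*d**2)
B(D, G) = 4 + D*(-3 + 2*G**2) (B(D, G) = 4 + (-3 + 2*G**2)*D = 4 + D*(-3 + 2*G**2))
S(j) = 7/(-4 + sqrt(2 + j*(-3 + 2*j**2))) (S(j) = 7/(-4 + sqrt(-2 + (4 + j*(-3 + 2*j**2)))) = 7/(-4 + sqrt(2 + j*(-3 + 2*j**2))))
(38 - 21/34)*S(7) = (38 - 21/34)*(7/(-4 + sqrt(2 + 7*(-3 + 2*7**2)))) = (38 - 21*1/34)*(7/(-4 + sqrt(2 + 7*(-3 + 2*49)))) = (38 - 21/34)*(7/(-4 + sqrt(2 + 7*(-3 + 98)))) = 1271*(7/(-4 + sqrt(2 + 7*95)))/34 = 1271*(7/(-4 + sqrt(2 + 665)))/34 = 1271*(7/(-4 + sqrt(667)))/34 = 8897/(34*(-4 + sqrt(667)))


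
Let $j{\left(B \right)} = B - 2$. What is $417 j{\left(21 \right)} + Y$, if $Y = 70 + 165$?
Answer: $8158$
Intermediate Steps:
$j{\left(B \right)} = -2 + B$
$Y = 235$
$417 j{\left(21 \right)} + Y = 417 \left(-2 + 21\right) + 235 = 417 \cdot 19 + 235 = 7923 + 235 = 8158$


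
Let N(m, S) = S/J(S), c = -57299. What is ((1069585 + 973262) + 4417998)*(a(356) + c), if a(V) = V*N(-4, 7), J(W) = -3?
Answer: -375566766235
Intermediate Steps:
N(m, S) = -S/3 (N(m, S) = S/(-3) = S*(-⅓) = -S/3)
a(V) = -7*V/3 (a(V) = V*(-⅓*7) = V*(-7/3) = -7*V/3)
((1069585 + 973262) + 4417998)*(a(356) + c) = ((1069585 + 973262) + 4417998)*(-7/3*356 - 57299) = (2042847 + 4417998)*(-2492/3 - 57299) = 6460845*(-174389/3) = -375566766235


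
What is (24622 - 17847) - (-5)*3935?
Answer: 26450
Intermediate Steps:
(24622 - 17847) - (-5)*3935 = 6775 - 1*(-19675) = 6775 + 19675 = 26450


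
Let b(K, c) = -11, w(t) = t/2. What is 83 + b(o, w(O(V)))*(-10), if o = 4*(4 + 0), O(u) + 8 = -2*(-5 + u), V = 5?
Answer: 193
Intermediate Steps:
O(u) = 2 - 2*u (O(u) = -8 - 2*(-5 + u) = -8 + (10 - 2*u) = 2 - 2*u)
w(t) = t/2 (w(t) = t*(½) = t/2)
o = 16 (o = 4*4 = 16)
83 + b(o, w(O(V)))*(-10) = 83 - 11*(-10) = 83 + 110 = 193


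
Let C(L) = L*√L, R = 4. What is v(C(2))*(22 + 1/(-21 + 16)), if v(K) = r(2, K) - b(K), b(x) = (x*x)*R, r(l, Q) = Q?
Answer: -3488/5 + 218*√2/5 ≈ -635.94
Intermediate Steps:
C(L) = L^(3/2)
b(x) = 4*x² (b(x) = (x*x)*4 = x²*4 = 4*x²)
v(K) = K - 4*K²
v(C(2))*(22 + 1/(-21 + 16)) = (2^(3/2)*(1 - 8*√2))*(22 + 1/(-21 + 16)) = ((2*√2)*(1 - 8*√2))*(22 + 1/(-5)) = ((2*√2)*(1 - 8*√2))*(22 - ⅕) = (2*√2*(1 - 8*√2))*(109/5) = 218*√2*(1 - 8*√2)/5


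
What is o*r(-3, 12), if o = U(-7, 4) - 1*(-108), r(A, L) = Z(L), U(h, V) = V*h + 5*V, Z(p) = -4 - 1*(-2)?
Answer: -200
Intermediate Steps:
Z(p) = -2 (Z(p) = -4 + 2 = -2)
U(h, V) = 5*V + V*h
r(A, L) = -2
o = 100 (o = 4*(5 - 7) - 1*(-108) = 4*(-2) + 108 = -8 + 108 = 100)
o*r(-3, 12) = 100*(-2) = -200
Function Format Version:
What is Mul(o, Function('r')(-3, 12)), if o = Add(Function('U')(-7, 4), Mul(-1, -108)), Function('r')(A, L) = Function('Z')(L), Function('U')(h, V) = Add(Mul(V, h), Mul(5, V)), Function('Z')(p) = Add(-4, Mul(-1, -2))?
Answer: -200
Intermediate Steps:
Function('Z')(p) = -2 (Function('Z')(p) = Add(-4, 2) = -2)
Function('U')(h, V) = Add(Mul(5, V), Mul(V, h))
Function('r')(A, L) = -2
o = 100 (o = Add(Mul(4, Add(5, -7)), Mul(-1, -108)) = Add(Mul(4, -2), 108) = Add(-8, 108) = 100)
Mul(o, Function('r')(-3, 12)) = Mul(100, -2) = -200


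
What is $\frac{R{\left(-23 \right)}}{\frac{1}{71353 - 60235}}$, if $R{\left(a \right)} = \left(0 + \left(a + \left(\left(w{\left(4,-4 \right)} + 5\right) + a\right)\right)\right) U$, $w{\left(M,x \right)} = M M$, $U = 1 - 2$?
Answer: $277950$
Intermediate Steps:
$U = -1$
$w{\left(M,x \right)} = M^{2}$
$R{\left(a \right)} = -21 - 2 a$ ($R{\left(a \right)} = \left(0 + \left(a + \left(\left(4^{2} + 5\right) + a\right)\right)\right) \left(-1\right) = \left(0 + \left(a + \left(\left(16 + 5\right) + a\right)\right)\right) \left(-1\right) = \left(0 + \left(a + \left(21 + a\right)\right)\right) \left(-1\right) = \left(0 + \left(21 + 2 a\right)\right) \left(-1\right) = \left(21 + 2 a\right) \left(-1\right) = -21 - 2 a$)
$\frac{R{\left(-23 \right)}}{\frac{1}{71353 - 60235}} = \frac{-21 - -46}{\frac{1}{71353 - 60235}} = \frac{-21 + 46}{\frac{1}{11118}} = 25 \frac{1}{\frac{1}{11118}} = 25 \cdot 11118 = 277950$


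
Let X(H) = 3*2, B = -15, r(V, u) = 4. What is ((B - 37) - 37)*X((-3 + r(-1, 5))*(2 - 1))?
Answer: -534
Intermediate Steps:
X(H) = 6
((B - 37) - 37)*X((-3 + r(-1, 5))*(2 - 1)) = ((-15 - 37) - 37)*6 = (-52 - 37)*6 = -89*6 = -534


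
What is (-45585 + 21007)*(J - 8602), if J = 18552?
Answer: -244551100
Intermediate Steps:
(-45585 + 21007)*(J - 8602) = (-45585 + 21007)*(18552 - 8602) = -24578*9950 = -244551100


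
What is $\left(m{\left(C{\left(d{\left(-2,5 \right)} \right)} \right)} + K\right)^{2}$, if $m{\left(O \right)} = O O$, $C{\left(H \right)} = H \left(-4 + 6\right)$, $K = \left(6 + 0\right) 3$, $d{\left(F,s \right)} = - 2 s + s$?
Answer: $13924$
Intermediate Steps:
$d{\left(F,s \right)} = - s$
$K = 18$ ($K = 6 \cdot 3 = 18$)
$C{\left(H \right)} = 2 H$ ($C{\left(H \right)} = H 2 = 2 H$)
$m{\left(O \right)} = O^{2}$
$\left(m{\left(C{\left(d{\left(-2,5 \right)} \right)} \right)} + K\right)^{2} = \left(\left(2 \left(\left(-1\right) 5\right)\right)^{2} + 18\right)^{2} = \left(\left(2 \left(-5\right)\right)^{2} + 18\right)^{2} = \left(\left(-10\right)^{2} + 18\right)^{2} = \left(100 + 18\right)^{2} = 118^{2} = 13924$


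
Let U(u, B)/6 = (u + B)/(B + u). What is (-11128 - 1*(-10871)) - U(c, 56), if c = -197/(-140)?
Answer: -263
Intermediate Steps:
c = 197/140 (c = -197*(-1/140) = 197/140 ≈ 1.4071)
U(u, B) = 6 (U(u, B) = 6*((u + B)/(B + u)) = 6*((B + u)/(B + u)) = 6*1 = 6)
(-11128 - 1*(-10871)) - U(c, 56) = (-11128 - 1*(-10871)) - 1*6 = (-11128 + 10871) - 6 = -257 - 6 = -263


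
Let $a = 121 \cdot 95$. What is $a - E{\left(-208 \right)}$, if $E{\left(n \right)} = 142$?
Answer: $11353$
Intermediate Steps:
$a = 11495$
$a - E{\left(-208 \right)} = 11495 - 142 = 11353$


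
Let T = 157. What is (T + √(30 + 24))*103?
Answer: 16171 + 309*√6 ≈ 16928.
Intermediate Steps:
(T + √(30 + 24))*103 = (157 + √(30 + 24))*103 = (157 + √54)*103 = (157 + 3*√6)*103 = 16171 + 309*√6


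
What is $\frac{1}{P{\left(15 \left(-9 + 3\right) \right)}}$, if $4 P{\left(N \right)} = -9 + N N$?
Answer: $\frac{4}{8091} \approx 0.00049438$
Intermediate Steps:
$P{\left(N \right)} = - \frac{9}{4} + \frac{N^{2}}{4}$ ($P{\left(N \right)} = \frac{-9 + N N}{4} = \frac{-9 + N^{2}}{4} = - \frac{9}{4} + \frac{N^{2}}{4}$)
$\frac{1}{P{\left(15 \left(-9 + 3\right) \right)}} = \frac{1}{- \frac{9}{4} + \frac{\left(15 \left(-9 + 3\right)\right)^{2}}{4}} = \frac{1}{- \frac{9}{4} + \frac{\left(15 \left(-6\right)\right)^{2}}{4}} = \frac{1}{- \frac{9}{4} + \frac{\left(-90\right)^{2}}{4}} = \frac{1}{- \frac{9}{4} + \frac{1}{4} \cdot 8100} = \frac{1}{- \frac{9}{4} + 2025} = \frac{1}{\frac{8091}{4}} = \frac{4}{8091}$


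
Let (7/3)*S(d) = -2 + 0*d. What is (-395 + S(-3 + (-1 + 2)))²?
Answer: 7678441/49 ≈ 1.5670e+5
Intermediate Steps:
S(d) = -6/7 (S(d) = 3*(-2 + 0*d)/7 = 3*(-2 + 0)/7 = (3/7)*(-2) = -6/7)
(-395 + S(-3 + (-1 + 2)))² = (-395 - 6/7)² = (-2771/7)² = 7678441/49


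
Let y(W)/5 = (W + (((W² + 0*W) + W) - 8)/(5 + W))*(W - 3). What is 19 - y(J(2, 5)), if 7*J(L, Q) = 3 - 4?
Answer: -7933/833 ≈ -9.5234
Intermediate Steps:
J(L, Q) = -⅐ (J(L, Q) = (3 - 4)/7 = (⅐)*(-1) = -⅐)
y(W) = 5*(-3 + W)*(W + (-8 + W + W²)/(5 + W)) (y(W) = 5*((W + (((W² + 0*W) + W) - 8)/(5 + W))*(W - 3)) = 5*((W + (((W² + 0) + W) - 8)/(5 + W))*(-3 + W)) = 5*((W + ((W² + W) - 8)/(5 + W))*(-3 + W)) = 5*((W + ((W + W²) - 8)/(5 + W))*(-3 + W)) = 5*((W + (-8 + W + W²)/(5 + W))*(-3 + W)) = 5*((-3 + W)*(W + (-8 + W + W²)/(5 + W))) = 5*(-3 + W)*(W + (-8 + W + W²)/(5 + W)))
19 - y(J(2, 5)) = 19 - 10*(12 + (-⅐)³ - 13*(-⅐))/(5 - ⅐) = 19 - 10*(12 - 1/343 + 13/7)/34/7 = 19 - 10*7*4752/(34*343) = 19 - 1*23760/833 = 19 - 23760/833 = -7933/833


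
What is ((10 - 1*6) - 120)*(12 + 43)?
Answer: -6380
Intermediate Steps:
((10 - 1*6) - 120)*(12 + 43) = ((10 - 6) - 120)*55 = (4 - 120)*55 = -116*55 = -6380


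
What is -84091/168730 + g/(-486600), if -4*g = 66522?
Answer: -2540841089/5473601200 ≈ -0.46420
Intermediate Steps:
g = -33261/2 (g = -¼*66522 = -33261/2 ≈ -16631.)
-84091/168730 + g/(-486600) = -84091/168730 - 33261/2/(-486600) = -84091*1/168730 - 33261/2*(-1/486600) = -84091/168730 + 11087/324400 = -2540841089/5473601200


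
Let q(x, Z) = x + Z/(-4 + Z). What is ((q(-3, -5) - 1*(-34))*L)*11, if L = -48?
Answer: -49984/3 ≈ -16661.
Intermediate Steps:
((q(-3, -5) - 1*(-34))*L)*11 = (((-5 - 4*(-3) - 5*(-3))/(-4 - 5) - 1*(-34))*(-48))*11 = (((-5 + 12 + 15)/(-9) + 34)*(-48))*11 = ((-⅑*22 + 34)*(-48))*11 = ((-22/9 + 34)*(-48))*11 = ((284/9)*(-48))*11 = -4544/3*11 = -49984/3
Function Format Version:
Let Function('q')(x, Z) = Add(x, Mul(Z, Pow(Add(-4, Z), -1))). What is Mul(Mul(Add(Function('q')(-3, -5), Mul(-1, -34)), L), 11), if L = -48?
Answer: Rational(-49984, 3) ≈ -16661.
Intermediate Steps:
Mul(Mul(Add(Function('q')(-3, -5), Mul(-1, -34)), L), 11) = Mul(Mul(Add(Mul(Pow(Add(-4, -5), -1), Add(-5, Mul(-4, -3), Mul(-5, -3))), Mul(-1, -34)), -48), 11) = Mul(Mul(Add(Mul(Pow(-9, -1), Add(-5, 12, 15)), 34), -48), 11) = Mul(Mul(Add(Mul(Rational(-1, 9), 22), 34), -48), 11) = Mul(Mul(Add(Rational(-22, 9), 34), -48), 11) = Mul(Mul(Rational(284, 9), -48), 11) = Mul(Rational(-4544, 3), 11) = Rational(-49984, 3)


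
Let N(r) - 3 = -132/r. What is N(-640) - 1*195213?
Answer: -31233567/160 ≈ -1.9521e+5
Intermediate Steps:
N(r) = 3 - 132/r
N(-640) - 1*195213 = (3 - 132/(-640)) - 1*195213 = (3 - 132*(-1/640)) - 195213 = (3 + 33/160) - 195213 = 513/160 - 195213 = -31233567/160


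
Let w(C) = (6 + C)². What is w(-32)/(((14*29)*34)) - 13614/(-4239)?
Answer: 15899435/4876263 ≈ 3.2606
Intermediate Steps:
w(-32)/(((14*29)*34)) - 13614/(-4239) = (6 - 32)²/(((14*29)*34)) - 13614/(-4239) = (-26)²/((406*34)) - 13614*(-1/4239) = 676/13804 + 4538/1413 = 676*(1/13804) + 4538/1413 = 169/3451 + 4538/1413 = 15899435/4876263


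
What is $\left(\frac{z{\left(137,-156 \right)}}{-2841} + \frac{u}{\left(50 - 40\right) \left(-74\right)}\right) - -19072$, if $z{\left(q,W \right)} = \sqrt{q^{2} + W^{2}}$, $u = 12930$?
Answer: $\frac{1410035}{74} - \frac{\sqrt{43105}}{2841} \approx 19054.0$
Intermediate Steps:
$z{\left(q,W \right)} = \sqrt{W^{2} + q^{2}}$
$\left(\frac{z{\left(137,-156 \right)}}{-2841} + \frac{u}{\left(50 - 40\right) \left(-74\right)}\right) - -19072 = \left(\frac{\sqrt{\left(-156\right)^{2} + 137^{2}}}{-2841} + \frac{12930}{\left(50 - 40\right) \left(-74\right)}\right) - -19072 = \left(\sqrt{24336 + 18769} \left(- \frac{1}{2841}\right) + \frac{12930}{10 \left(-74\right)}\right) + 19072 = \left(\sqrt{43105} \left(- \frac{1}{2841}\right) + \frac{12930}{-740}\right) + 19072 = \left(- \frac{\sqrt{43105}}{2841} + 12930 \left(- \frac{1}{740}\right)\right) + 19072 = \left(- \frac{\sqrt{43105}}{2841} - \frac{1293}{74}\right) + 19072 = \left(- \frac{1293}{74} - \frac{\sqrt{43105}}{2841}\right) + 19072 = \frac{1410035}{74} - \frac{\sqrt{43105}}{2841}$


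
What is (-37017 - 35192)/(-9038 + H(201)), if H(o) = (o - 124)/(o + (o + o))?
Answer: 43542027/5449837 ≈ 7.9896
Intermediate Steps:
H(o) = (-124 + o)/(3*o) (H(o) = (-124 + o)/(o + 2*o) = (-124 + o)/((3*o)) = (-124 + o)*(1/(3*o)) = (-124 + o)/(3*o))
(-37017 - 35192)/(-9038 + H(201)) = (-37017 - 35192)/(-9038 + (1/3)*(-124 + 201)/201) = -72209/(-9038 + (1/3)*(1/201)*77) = -72209/(-9038 + 77/603) = -72209/(-5449837/603) = -72209*(-603/5449837) = 43542027/5449837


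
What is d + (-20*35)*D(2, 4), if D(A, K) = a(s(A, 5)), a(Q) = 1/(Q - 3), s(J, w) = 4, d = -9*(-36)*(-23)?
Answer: -8152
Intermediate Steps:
d = -7452 (d = 324*(-23) = -7452)
a(Q) = 1/(-3 + Q)
D(A, K) = 1 (D(A, K) = 1/(-3 + 4) = 1/1 = 1)
d + (-20*35)*D(2, 4) = -7452 - 20*35*1 = -7452 - 700*1 = -7452 - 700 = -8152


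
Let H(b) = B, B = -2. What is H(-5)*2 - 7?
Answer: -11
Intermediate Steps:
H(b) = -2
H(-5)*2 - 7 = -2*2 - 7 = -4 - 7 = -11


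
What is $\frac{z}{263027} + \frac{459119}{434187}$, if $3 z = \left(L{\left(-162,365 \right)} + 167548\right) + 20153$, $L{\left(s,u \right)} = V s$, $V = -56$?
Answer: $\frac{149239452730}{114202904049} \approx 1.3068$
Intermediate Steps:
$L{\left(s,u \right)} = - 56 s$
$z = 65591$ ($z = \frac{\left(\left(-56\right) \left(-162\right) + 167548\right) + 20153}{3} = \frac{\left(9072 + 167548\right) + 20153}{3} = \frac{176620 + 20153}{3} = \frac{1}{3} \cdot 196773 = 65591$)
$\frac{z}{263027} + \frac{459119}{434187} = \frac{65591}{263027} + \frac{459119}{434187} = \frac{149239452730}{114202904049}$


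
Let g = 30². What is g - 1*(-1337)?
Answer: 2237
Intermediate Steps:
g = 900
g - 1*(-1337) = 900 - 1*(-1337) = 900 + 1337 = 2237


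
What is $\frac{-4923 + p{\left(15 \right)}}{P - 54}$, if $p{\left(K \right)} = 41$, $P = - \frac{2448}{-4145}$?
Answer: $\frac{10117945}{110691} \approx 91.407$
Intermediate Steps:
$P = \frac{2448}{4145}$ ($P = \left(-2448\right) \left(- \frac{1}{4145}\right) = \frac{2448}{4145} \approx 0.59059$)
$\frac{-4923 + p{\left(15 \right)}}{P - 54} = \frac{-4923 + 41}{\frac{2448}{4145} - 54} = - \frac{4882}{- \frac{221382}{4145}} = \left(-4882\right) \left(- \frac{4145}{221382}\right) = \frac{10117945}{110691}$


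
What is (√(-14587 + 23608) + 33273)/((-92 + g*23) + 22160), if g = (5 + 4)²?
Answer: 3697/2659 + √9021/23931 ≈ 1.3943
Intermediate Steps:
g = 81 (g = 9² = 81)
(√(-14587 + 23608) + 33273)/((-92 + g*23) + 22160) = (√(-14587 + 23608) + 33273)/((-92 + 81*23) + 22160) = (√9021 + 33273)/((-92 + 1863) + 22160) = (33273 + √9021)/(1771 + 22160) = (33273 + √9021)/23931 = (33273 + √9021)*(1/23931) = 3697/2659 + √9021/23931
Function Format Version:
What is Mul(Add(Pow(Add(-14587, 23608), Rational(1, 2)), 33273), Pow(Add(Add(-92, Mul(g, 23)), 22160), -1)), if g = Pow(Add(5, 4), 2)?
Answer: Add(Rational(3697, 2659), Mul(Rational(1, 23931), Pow(9021, Rational(1, 2)))) ≈ 1.3943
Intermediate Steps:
g = 81 (g = Pow(9, 2) = 81)
Mul(Add(Pow(Add(-14587, 23608), Rational(1, 2)), 33273), Pow(Add(Add(-92, Mul(g, 23)), 22160), -1)) = Mul(Add(Pow(Add(-14587, 23608), Rational(1, 2)), 33273), Pow(Add(Add(-92, Mul(81, 23)), 22160), -1)) = Mul(Add(Pow(9021, Rational(1, 2)), 33273), Pow(Add(Add(-92, 1863), 22160), -1)) = Mul(Add(33273, Pow(9021, Rational(1, 2))), Pow(Add(1771, 22160), -1)) = Mul(Add(33273, Pow(9021, Rational(1, 2))), Pow(23931, -1)) = Mul(Add(33273, Pow(9021, Rational(1, 2))), Rational(1, 23931)) = Add(Rational(3697, 2659), Mul(Rational(1, 23931), Pow(9021, Rational(1, 2))))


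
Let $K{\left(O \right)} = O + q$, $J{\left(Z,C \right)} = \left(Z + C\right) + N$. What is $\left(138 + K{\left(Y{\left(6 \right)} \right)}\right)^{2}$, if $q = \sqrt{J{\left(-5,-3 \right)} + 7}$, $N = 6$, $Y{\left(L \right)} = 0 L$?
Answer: $\left(138 + \sqrt{5}\right)^{2} \approx 19666.0$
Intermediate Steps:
$Y{\left(L \right)} = 0$
$J{\left(Z,C \right)} = 6 + C + Z$ ($J{\left(Z,C \right)} = \left(Z + C\right) + 6 = \left(C + Z\right) + 6 = 6 + C + Z$)
$q = \sqrt{5}$ ($q = \sqrt{\left(6 - 3 - 5\right) + 7} = \sqrt{-2 + 7} = \sqrt{5} \approx 2.2361$)
$K{\left(O \right)} = O + \sqrt{5}$
$\left(138 + K{\left(Y{\left(6 \right)} \right)}\right)^{2} = \left(138 + \left(0 + \sqrt{5}\right)\right)^{2} = \left(138 + \sqrt{5}\right)^{2}$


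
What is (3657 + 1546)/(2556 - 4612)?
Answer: -5203/2056 ≈ -2.5306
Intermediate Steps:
(3657 + 1546)/(2556 - 4612) = 5203/(-2056) = 5203*(-1/2056) = -5203/2056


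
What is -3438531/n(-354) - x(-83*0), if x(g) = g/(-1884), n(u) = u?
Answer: 1146177/118 ≈ 9713.4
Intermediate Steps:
x(g) = -g/1884 (x(g) = g*(-1/1884) = -g/1884)
-3438531/n(-354) - x(-83*0) = -3438531/(-354) - (-1)*(-83*0)/1884 = -3438531*(-1/354) - (-1)*0/1884 = 1146177/118 - 1*0 = 1146177/118 + 0 = 1146177/118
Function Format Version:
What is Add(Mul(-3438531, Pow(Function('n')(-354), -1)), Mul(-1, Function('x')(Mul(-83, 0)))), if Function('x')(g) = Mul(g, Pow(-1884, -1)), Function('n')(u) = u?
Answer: Rational(1146177, 118) ≈ 9713.4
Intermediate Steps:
Function('x')(g) = Mul(Rational(-1, 1884), g) (Function('x')(g) = Mul(g, Rational(-1, 1884)) = Mul(Rational(-1, 1884), g))
Add(Mul(-3438531, Pow(Function('n')(-354), -1)), Mul(-1, Function('x')(Mul(-83, 0)))) = Add(Mul(-3438531, Pow(-354, -1)), Mul(-1, Mul(Rational(-1, 1884), Mul(-83, 0)))) = Add(Mul(-3438531, Rational(-1, 354)), Mul(-1, Mul(Rational(-1, 1884), 0))) = Add(Rational(1146177, 118), Mul(-1, 0)) = Add(Rational(1146177, 118), 0) = Rational(1146177, 118)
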